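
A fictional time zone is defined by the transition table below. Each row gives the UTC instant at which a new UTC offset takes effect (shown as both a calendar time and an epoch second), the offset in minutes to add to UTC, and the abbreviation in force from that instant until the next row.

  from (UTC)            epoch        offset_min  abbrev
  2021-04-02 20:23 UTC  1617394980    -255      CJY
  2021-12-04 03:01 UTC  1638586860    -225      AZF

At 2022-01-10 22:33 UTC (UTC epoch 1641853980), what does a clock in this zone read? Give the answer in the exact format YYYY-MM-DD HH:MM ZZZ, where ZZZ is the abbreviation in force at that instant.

2022-01-10 18:48 AZF

Query: 2022-01-10 22:33 UTC
Rule 2/2 (AZF, -03:45): 2021-12-04 03:01 UTC ≤ query < +∞
22·60 + 33 - 225 = 1128 min
1128 = 0·1440 + 1128; 1128 = 18·60 + 48 → 18:48, same day
→ 2022-01-10 18:48 AZF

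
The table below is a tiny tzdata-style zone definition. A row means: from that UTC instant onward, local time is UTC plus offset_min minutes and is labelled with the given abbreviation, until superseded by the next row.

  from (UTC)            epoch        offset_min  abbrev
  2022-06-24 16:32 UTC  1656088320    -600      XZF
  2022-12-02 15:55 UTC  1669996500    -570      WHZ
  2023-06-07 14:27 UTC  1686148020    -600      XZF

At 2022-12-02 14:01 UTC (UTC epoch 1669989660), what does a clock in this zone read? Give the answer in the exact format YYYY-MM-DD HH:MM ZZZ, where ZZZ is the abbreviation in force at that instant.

2022-12-02 04:01 XZF

Query: 2022-12-02 14:01 UTC
Rule 1/3 (XZF, -10:00): 2022-06-24 16:32 UTC ≤ query < 2022-12-02 15:55 UTC
14·60 + 1 - 600 = 241 min
241 = 0·1440 + 241; 241 = 4·60 + 1 → 04:01, same day
→ 2022-12-02 04:01 XZF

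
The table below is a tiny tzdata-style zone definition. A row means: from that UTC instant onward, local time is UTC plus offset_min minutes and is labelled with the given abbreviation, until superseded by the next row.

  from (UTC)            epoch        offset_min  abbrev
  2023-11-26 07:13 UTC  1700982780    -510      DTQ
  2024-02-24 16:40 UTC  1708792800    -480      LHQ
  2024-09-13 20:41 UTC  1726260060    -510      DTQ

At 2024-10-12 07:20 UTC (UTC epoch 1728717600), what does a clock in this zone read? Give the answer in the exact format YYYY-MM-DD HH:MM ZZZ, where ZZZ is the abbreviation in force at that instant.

Query: 2024-10-12 07:20 UTC
Rule 3/3 (DTQ, -08:30): 2024-09-13 20:41 UTC ≤ query < +∞
7·60 + 20 - 510 = -70 min
-70 = -1·1440 + 1370; 1370 = 22·60 + 50 → 22:50, 2024-10-12 - 1 day = 2024-10-11
→ 2024-10-11 22:50 DTQ

2024-10-11 22:50 DTQ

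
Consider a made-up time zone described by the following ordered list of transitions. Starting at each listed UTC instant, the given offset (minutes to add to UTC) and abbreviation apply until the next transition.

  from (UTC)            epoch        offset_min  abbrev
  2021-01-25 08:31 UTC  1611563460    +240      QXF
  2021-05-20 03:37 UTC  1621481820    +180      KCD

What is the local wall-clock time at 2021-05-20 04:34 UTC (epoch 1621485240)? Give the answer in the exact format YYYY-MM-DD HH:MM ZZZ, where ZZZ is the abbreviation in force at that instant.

2021-05-20 07:34 KCD

Query: 2021-05-20 04:34 UTC
Rule 2/2 (KCD, +03:00): 2021-05-20 03:37 UTC ≤ query < +∞
4·60 + 34 + 180 = 454 min
454 = 0·1440 + 454; 454 = 7·60 + 34 → 07:34, same day
→ 2021-05-20 07:34 KCD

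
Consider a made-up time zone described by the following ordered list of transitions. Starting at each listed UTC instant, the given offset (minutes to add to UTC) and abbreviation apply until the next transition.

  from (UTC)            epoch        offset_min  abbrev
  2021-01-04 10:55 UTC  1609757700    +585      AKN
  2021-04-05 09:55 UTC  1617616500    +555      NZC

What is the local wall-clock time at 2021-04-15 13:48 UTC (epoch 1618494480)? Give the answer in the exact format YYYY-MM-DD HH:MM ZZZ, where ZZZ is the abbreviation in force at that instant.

Query: 2021-04-15 13:48 UTC
Rule 2/2 (NZC, +09:15): 2021-04-05 09:55 UTC ≤ query < +∞
13·60 + 48 + 555 = 1383 min
1383 = 0·1440 + 1383; 1383 = 23·60 + 3 → 23:03, same day
→ 2021-04-15 23:03 NZC

2021-04-15 23:03 NZC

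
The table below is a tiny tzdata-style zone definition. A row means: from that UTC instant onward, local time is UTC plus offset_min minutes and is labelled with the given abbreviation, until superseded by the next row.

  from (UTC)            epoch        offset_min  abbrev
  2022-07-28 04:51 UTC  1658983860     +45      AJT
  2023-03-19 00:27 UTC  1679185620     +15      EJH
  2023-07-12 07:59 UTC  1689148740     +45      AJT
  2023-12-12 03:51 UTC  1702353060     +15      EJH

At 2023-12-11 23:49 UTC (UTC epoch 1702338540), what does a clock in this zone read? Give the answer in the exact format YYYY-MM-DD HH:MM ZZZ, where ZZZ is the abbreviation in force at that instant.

Query: 2023-12-11 23:49 UTC
Rule 3/4 (AJT, +00:45): 2023-07-12 07:59 UTC ≤ query < 2023-12-12 03:51 UTC
23·60 + 49 + 45 = 1474 min
1474 = 1·1440 + 34; 34 = 0·60 + 34 → 00:34, 2023-12-11 + 1 day = 2023-12-12
→ 2023-12-12 00:34 AJT

2023-12-12 00:34 AJT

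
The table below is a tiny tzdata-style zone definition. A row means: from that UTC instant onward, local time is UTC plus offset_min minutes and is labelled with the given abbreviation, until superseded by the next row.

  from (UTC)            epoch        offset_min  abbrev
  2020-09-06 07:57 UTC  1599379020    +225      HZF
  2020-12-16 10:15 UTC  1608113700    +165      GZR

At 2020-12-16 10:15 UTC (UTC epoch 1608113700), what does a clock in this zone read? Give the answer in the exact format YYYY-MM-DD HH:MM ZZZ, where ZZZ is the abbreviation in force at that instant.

2020-12-16 13:00 GZR

Query: 2020-12-16 10:15 UTC
Rule 2/2 (GZR, +02:45): 2020-12-16 10:15 UTC ≤ query < +∞
10·60 + 15 + 165 = 780 min
780 = 0·1440 + 780; 780 = 13·60 + 0 → 13:00, same day
→ 2020-12-16 13:00 GZR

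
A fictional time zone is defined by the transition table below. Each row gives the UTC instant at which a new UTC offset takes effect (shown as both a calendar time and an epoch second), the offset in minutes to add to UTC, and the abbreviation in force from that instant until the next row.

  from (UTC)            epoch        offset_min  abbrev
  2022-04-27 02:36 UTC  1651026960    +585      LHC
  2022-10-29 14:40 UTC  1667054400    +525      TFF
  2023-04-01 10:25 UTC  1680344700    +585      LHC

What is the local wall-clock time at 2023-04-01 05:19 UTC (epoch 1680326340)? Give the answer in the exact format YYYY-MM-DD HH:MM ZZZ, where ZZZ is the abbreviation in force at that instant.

Query: 2023-04-01 05:19 UTC
Rule 2/3 (TFF, +08:45): 2022-10-29 14:40 UTC ≤ query < 2023-04-01 10:25 UTC
5·60 + 19 + 525 = 844 min
844 = 0·1440 + 844; 844 = 14·60 + 4 → 14:04, same day
→ 2023-04-01 14:04 TFF

2023-04-01 14:04 TFF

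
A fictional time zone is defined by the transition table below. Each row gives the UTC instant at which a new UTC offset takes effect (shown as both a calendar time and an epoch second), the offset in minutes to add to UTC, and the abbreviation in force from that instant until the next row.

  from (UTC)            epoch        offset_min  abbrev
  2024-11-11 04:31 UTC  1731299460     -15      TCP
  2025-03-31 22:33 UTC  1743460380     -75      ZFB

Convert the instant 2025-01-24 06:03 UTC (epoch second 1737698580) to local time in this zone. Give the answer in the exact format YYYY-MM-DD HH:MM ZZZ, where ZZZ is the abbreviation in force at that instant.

2025-01-24 05:48 TCP

Query: 2025-01-24 06:03 UTC
Rule 1/2 (TCP, -00:15): 2024-11-11 04:31 UTC ≤ query < 2025-03-31 22:33 UTC
6·60 + 3 - 15 = 348 min
348 = 0·1440 + 348; 348 = 5·60 + 48 → 05:48, same day
→ 2025-01-24 05:48 TCP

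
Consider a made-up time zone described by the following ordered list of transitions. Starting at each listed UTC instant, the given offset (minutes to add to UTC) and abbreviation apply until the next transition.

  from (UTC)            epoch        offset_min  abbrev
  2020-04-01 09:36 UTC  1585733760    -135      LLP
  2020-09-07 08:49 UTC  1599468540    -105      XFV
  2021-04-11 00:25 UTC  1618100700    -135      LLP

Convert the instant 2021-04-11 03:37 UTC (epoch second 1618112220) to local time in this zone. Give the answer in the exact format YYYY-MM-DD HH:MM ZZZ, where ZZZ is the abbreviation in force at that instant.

2021-04-11 01:22 LLP

Query: 2021-04-11 03:37 UTC
Rule 3/3 (LLP, -02:15): 2021-04-11 00:25 UTC ≤ query < +∞
3·60 + 37 - 135 = 82 min
82 = 0·1440 + 82; 82 = 1·60 + 22 → 01:22, same day
→ 2021-04-11 01:22 LLP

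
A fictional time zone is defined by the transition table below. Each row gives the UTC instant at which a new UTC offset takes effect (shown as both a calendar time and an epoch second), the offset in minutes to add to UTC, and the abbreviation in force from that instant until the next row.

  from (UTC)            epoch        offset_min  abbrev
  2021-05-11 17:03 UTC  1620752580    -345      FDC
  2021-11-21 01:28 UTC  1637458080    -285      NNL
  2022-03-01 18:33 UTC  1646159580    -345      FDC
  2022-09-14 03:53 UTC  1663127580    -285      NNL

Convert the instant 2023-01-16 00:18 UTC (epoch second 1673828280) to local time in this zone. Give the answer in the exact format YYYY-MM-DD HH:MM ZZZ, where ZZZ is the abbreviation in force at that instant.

Query: 2023-01-16 00:18 UTC
Rule 4/4 (NNL, -04:45): 2022-09-14 03:53 UTC ≤ query < +∞
0·60 + 18 - 285 = -267 min
-267 = -1·1440 + 1173; 1173 = 19·60 + 33 → 19:33, 2023-01-16 - 1 day = 2023-01-15
→ 2023-01-15 19:33 NNL

2023-01-15 19:33 NNL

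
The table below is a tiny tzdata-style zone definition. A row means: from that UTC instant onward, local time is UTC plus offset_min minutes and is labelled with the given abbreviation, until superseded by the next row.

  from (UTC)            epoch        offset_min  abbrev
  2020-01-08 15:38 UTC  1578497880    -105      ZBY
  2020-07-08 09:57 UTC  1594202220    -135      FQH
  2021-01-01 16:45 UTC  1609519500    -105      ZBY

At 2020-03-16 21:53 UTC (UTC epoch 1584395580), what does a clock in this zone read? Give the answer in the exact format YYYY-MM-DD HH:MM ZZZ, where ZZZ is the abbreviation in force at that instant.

2020-03-16 20:08 ZBY

Query: 2020-03-16 21:53 UTC
Rule 1/3 (ZBY, -01:45): 2020-01-08 15:38 UTC ≤ query < 2020-07-08 09:57 UTC
21·60 + 53 - 105 = 1208 min
1208 = 0·1440 + 1208; 1208 = 20·60 + 8 → 20:08, same day
→ 2020-03-16 20:08 ZBY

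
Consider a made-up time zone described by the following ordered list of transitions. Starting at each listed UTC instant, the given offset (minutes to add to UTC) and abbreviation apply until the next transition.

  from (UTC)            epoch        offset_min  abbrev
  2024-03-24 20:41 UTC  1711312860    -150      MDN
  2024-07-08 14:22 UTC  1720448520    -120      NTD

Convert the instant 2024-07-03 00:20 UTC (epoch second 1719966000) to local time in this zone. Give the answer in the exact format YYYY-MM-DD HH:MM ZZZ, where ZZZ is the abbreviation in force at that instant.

2024-07-02 21:50 MDN

Query: 2024-07-03 00:20 UTC
Rule 1/2 (MDN, -02:30): 2024-03-24 20:41 UTC ≤ query < 2024-07-08 14:22 UTC
0·60 + 20 - 150 = -130 min
-130 = -1·1440 + 1310; 1310 = 21·60 + 50 → 21:50, 2024-07-03 - 1 day = 2024-07-02
→ 2024-07-02 21:50 MDN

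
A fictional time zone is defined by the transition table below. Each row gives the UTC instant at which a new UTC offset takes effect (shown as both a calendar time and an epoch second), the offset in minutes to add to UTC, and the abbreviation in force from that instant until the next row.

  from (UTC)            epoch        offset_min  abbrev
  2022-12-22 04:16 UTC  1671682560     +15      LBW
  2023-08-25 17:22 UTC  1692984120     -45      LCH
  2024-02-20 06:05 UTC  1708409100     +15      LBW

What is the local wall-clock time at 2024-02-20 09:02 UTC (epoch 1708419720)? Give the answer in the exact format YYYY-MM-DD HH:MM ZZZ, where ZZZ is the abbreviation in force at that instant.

2024-02-20 09:17 LBW

Query: 2024-02-20 09:02 UTC
Rule 3/3 (LBW, +00:15): 2024-02-20 06:05 UTC ≤ query < +∞
9·60 + 2 + 15 = 557 min
557 = 0·1440 + 557; 557 = 9·60 + 17 → 09:17, same day
→ 2024-02-20 09:17 LBW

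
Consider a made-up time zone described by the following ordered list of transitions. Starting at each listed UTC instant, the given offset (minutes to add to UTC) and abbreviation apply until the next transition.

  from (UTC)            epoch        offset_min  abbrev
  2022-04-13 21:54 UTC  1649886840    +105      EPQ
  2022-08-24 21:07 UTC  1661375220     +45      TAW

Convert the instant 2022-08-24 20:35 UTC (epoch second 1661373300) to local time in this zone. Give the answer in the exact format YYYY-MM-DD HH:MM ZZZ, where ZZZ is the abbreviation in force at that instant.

2022-08-24 22:20 EPQ

Query: 2022-08-24 20:35 UTC
Rule 1/2 (EPQ, +01:45): 2022-04-13 21:54 UTC ≤ query < 2022-08-24 21:07 UTC
20·60 + 35 + 105 = 1340 min
1340 = 0·1440 + 1340; 1340 = 22·60 + 20 → 22:20, same day
→ 2022-08-24 22:20 EPQ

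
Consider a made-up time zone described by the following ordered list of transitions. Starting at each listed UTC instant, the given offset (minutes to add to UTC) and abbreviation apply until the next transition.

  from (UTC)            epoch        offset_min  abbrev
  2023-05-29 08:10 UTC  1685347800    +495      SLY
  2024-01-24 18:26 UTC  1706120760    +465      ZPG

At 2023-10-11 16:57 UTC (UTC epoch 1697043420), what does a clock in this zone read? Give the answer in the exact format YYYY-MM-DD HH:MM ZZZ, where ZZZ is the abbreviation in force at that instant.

2023-10-12 01:12 SLY

Query: 2023-10-11 16:57 UTC
Rule 1/2 (SLY, +08:15): 2023-05-29 08:10 UTC ≤ query < 2024-01-24 18:26 UTC
16·60 + 57 + 495 = 1512 min
1512 = 1·1440 + 72; 72 = 1·60 + 12 → 01:12, 2023-10-11 + 1 day = 2023-10-12
→ 2023-10-12 01:12 SLY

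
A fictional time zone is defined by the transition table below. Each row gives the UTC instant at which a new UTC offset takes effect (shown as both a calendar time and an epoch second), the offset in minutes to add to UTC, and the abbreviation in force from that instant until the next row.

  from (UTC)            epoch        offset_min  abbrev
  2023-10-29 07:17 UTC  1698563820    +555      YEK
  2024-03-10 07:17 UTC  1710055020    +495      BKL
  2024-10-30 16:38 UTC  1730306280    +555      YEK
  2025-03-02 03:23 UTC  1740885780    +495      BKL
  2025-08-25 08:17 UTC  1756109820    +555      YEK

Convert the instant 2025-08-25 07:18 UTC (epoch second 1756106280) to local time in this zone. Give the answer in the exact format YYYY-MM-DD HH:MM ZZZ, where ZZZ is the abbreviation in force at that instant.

2025-08-25 15:33 BKL

Query: 2025-08-25 07:18 UTC
Rule 4/5 (BKL, +08:15): 2025-03-02 03:23 UTC ≤ query < 2025-08-25 08:17 UTC
7·60 + 18 + 495 = 933 min
933 = 0·1440 + 933; 933 = 15·60 + 33 → 15:33, same day
→ 2025-08-25 15:33 BKL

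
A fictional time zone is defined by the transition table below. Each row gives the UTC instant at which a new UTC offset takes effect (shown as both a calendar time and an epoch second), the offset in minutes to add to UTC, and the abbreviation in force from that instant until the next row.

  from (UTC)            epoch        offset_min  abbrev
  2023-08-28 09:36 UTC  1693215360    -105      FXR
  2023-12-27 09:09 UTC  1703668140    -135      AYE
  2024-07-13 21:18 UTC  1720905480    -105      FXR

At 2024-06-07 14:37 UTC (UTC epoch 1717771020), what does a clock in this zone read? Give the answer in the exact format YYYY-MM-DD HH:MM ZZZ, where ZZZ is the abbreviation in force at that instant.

Query: 2024-06-07 14:37 UTC
Rule 2/3 (AYE, -02:15): 2023-12-27 09:09 UTC ≤ query < 2024-07-13 21:18 UTC
14·60 + 37 - 135 = 742 min
742 = 0·1440 + 742; 742 = 12·60 + 22 → 12:22, same day
→ 2024-06-07 12:22 AYE

2024-06-07 12:22 AYE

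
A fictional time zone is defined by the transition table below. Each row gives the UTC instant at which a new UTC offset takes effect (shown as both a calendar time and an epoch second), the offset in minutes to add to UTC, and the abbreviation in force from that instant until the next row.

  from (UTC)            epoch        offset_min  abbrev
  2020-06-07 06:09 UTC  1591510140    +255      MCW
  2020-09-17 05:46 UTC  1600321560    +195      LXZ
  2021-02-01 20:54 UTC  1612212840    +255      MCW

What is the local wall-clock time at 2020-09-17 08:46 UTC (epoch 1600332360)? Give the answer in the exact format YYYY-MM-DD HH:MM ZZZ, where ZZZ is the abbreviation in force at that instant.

Query: 2020-09-17 08:46 UTC
Rule 2/3 (LXZ, +03:15): 2020-09-17 05:46 UTC ≤ query < 2021-02-01 20:54 UTC
8·60 + 46 + 195 = 721 min
721 = 0·1440 + 721; 721 = 12·60 + 1 → 12:01, same day
→ 2020-09-17 12:01 LXZ

2020-09-17 12:01 LXZ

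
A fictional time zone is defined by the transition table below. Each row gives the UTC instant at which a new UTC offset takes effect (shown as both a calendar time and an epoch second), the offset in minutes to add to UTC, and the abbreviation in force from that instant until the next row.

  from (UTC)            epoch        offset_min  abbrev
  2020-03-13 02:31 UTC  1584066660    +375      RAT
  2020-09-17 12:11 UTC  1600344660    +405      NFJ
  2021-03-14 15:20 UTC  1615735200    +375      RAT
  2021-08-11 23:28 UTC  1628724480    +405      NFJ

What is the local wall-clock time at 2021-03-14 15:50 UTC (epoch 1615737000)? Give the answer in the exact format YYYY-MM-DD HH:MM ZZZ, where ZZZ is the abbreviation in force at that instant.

2021-03-14 22:05 RAT

Query: 2021-03-14 15:50 UTC
Rule 3/4 (RAT, +06:15): 2021-03-14 15:20 UTC ≤ query < 2021-08-11 23:28 UTC
15·60 + 50 + 375 = 1325 min
1325 = 0·1440 + 1325; 1325 = 22·60 + 5 → 22:05, same day
→ 2021-03-14 22:05 RAT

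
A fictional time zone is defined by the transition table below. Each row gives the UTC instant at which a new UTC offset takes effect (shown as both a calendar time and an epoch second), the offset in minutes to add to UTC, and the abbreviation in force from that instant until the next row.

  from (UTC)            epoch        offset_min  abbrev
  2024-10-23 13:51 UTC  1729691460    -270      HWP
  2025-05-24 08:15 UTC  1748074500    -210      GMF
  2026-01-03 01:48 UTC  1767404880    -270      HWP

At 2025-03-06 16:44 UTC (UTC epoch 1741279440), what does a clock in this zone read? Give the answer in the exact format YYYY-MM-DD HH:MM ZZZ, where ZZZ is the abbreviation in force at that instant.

2025-03-06 12:14 HWP

Query: 2025-03-06 16:44 UTC
Rule 1/3 (HWP, -04:30): 2024-10-23 13:51 UTC ≤ query < 2025-05-24 08:15 UTC
16·60 + 44 - 270 = 734 min
734 = 0·1440 + 734; 734 = 12·60 + 14 → 12:14, same day
→ 2025-03-06 12:14 HWP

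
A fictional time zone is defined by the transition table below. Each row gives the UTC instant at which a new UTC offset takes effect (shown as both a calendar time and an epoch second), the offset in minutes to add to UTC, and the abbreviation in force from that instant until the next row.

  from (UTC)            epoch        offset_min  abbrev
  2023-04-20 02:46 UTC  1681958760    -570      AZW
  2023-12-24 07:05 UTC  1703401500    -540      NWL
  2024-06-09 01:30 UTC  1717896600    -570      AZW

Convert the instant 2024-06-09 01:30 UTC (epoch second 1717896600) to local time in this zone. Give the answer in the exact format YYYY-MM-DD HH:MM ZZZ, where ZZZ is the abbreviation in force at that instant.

Query: 2024-06-09 01:30 UTC
Rule 3/3 (AZW, -09:30): 2024-06-09 01:30 UTC ≤ query < +∞
1·60 + 30 - 570 = -480 min
-480 = -1·1440 + 960; 960 = 16·60 + 0 → 16:00, 2024-06-09 - 1 day = 2024-06-08
→ 2024-06-08 16:00 AZW

2024-06-08 16:00 AZW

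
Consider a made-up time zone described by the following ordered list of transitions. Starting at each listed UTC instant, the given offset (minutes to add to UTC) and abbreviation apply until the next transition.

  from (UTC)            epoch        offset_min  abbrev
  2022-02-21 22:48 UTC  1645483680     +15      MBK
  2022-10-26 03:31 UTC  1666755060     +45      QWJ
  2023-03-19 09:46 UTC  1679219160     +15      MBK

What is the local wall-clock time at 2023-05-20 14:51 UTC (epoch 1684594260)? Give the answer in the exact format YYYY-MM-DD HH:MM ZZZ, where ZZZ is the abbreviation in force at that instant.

Query: 2023-05-20 14:51 UTC
Rule 3/3 (MBK, +00:15): 2023-03-19 09:46 UTC ≤ query < +∞
14·60 + 51 + 15 = 906 min
906 = 0·1440 + 906; 906 = 15·60 + 6 → 15:06, same day
→ 2023-05-20 15:06 MBK

2023-05-20 15:06 MBK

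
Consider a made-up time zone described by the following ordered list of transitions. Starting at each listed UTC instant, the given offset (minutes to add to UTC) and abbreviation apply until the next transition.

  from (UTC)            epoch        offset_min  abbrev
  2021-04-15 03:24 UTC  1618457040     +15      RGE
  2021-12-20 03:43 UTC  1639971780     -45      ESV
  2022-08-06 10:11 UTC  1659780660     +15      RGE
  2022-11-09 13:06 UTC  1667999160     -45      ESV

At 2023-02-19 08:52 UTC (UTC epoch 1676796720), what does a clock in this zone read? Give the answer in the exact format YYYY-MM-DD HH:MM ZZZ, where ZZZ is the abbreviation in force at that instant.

2023-02-19 08:07 ESV

Query: 2023-02-19 08:52 UTC
Rule 4/4 (ESV, -00:45): 2022-11-09 13:06 UTC ≤ query < +∞
8·60 + 52 - 45 = 487 min
487 = 0·1440 + 487; 487 = 8·60 + 7 → 08:07, same day
→ 2023-02-19 08:07 ESV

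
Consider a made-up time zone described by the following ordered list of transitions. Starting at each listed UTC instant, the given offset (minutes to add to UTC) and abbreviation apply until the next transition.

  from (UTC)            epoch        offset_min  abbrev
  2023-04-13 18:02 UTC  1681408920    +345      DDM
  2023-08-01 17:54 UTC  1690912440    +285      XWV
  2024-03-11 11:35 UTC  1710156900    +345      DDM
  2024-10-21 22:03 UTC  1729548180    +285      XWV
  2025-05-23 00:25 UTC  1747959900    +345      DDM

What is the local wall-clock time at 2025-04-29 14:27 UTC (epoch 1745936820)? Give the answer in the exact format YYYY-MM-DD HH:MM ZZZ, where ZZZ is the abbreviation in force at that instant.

2025-04-29 19:12 XWV

Query: 2025-04-29 14:27 UTC
Rule 4/5 (XWV, +04:45): 2024-10-21 22:03 UTC ≤ query < 2025-05-23 00:25 UTC
14·60 + 27 + 285 = 1152 min
1152 = 0·1440 + 1152; 1152 = 19·60 + 12 → 19:12, same day
→ 2025-04-29 19:12 XWV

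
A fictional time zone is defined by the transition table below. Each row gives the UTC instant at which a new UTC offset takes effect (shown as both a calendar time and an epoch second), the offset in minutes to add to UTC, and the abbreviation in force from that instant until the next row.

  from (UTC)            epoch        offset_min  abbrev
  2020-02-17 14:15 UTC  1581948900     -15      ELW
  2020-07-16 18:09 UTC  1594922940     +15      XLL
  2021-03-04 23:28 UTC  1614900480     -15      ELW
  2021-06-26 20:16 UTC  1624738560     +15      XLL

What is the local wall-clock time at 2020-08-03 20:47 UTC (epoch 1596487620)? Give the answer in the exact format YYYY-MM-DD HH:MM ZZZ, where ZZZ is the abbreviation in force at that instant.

2020-08-03 21:02 XLL

Query: 2020-08-03 20:47 UTC
Rule 2/4 (XLL, +00:15): 2020-07-16 18:09 UTC ≤ query < 2021-03-04 23:28 UTC
20·60 + 47 + 15 = 1262 min
1262 = 0·1440 + 1262; 1262 = 21·60 + 2 → 21:02, same day
→ 2020-08-03 21:02 XLL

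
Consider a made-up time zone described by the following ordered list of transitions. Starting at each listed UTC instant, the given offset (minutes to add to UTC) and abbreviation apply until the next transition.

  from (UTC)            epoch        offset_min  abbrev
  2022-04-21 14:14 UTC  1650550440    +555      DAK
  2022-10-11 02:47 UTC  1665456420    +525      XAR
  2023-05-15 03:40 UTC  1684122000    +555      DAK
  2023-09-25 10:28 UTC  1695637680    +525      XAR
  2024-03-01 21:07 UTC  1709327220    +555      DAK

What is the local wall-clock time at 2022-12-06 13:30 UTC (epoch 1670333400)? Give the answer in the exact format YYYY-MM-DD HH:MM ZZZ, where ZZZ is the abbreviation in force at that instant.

2022-12-06 22:15 XAR

Query: 2022-12-06 13:30 UTC
Rule 2/5 (XAR, +08:45): 2022-10-11 02:47 UTC ≤ query < 2023-05-15 03:40 UTC
13·60 + 30 + 525 = 1335 min
1335 = 0·1440 + 1335; 1335 = 22·60 + 15 → 22:15, same day
→ 2022-12-06 22:15 XAR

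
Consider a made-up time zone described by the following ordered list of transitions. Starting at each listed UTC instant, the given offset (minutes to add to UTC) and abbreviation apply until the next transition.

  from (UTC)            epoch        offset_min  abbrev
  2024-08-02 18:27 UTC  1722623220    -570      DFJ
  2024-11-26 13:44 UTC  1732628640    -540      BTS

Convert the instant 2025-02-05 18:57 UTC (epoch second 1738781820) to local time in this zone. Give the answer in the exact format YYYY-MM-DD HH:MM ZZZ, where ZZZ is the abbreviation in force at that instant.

2025-02-05 09:57 BTS

Query: 2025-02-05 18:57 UTC
Rule 2/2 (BTS, -09:00): 2024-11-26 13:44 UTC ≤ query < +∞
18·60 + 57 - 540 = 597 min
597 = 0·1440 + 597; 597 = 9·60 + 57 → 09:57, same day
→ 2025-02-05 09:57 BTS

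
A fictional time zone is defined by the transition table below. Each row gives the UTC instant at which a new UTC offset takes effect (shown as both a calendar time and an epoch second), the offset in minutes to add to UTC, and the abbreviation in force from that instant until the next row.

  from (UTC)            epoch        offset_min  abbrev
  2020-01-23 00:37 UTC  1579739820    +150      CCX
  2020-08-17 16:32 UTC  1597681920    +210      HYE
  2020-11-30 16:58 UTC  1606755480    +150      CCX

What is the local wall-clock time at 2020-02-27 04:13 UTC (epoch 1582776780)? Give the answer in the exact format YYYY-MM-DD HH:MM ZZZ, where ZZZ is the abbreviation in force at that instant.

2020-02-27 06:43 CCX

Query: 2020-02-27 04:13 UTC
Rule 1/3 (CCX, +02:30): 2020-01-23 00:37 UTC ≤ query < 2020-08-17 16:32 UTC
4·60 + 13 + 150 = 403 min
403 = 0·1440 + 403; 403 = 6·60 + 43 → 06:43, same day
→ 2020-02-27 06:43 CCX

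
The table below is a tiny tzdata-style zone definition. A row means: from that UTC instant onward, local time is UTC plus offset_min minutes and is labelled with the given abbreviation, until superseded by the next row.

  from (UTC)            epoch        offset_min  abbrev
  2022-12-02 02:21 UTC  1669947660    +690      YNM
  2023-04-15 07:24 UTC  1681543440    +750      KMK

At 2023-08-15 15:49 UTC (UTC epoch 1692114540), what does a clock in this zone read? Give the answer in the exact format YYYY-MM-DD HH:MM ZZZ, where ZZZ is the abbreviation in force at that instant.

2023-08-16 04:19 KMK

Query: 2023-08-15 15:49 UTC
Rule 2/2 (KMK, +12:30): 2023-04-15 07:24 UTC ≤ query < +∞
15·60 + 49 + 750 = 1699 min
1699 = 1·1440 + 259; 259 = 4·60 + 19 → 04:19, 2023-08-15 + 1 day = 2023-08-16
→ 2023-08-16 04:19 KMK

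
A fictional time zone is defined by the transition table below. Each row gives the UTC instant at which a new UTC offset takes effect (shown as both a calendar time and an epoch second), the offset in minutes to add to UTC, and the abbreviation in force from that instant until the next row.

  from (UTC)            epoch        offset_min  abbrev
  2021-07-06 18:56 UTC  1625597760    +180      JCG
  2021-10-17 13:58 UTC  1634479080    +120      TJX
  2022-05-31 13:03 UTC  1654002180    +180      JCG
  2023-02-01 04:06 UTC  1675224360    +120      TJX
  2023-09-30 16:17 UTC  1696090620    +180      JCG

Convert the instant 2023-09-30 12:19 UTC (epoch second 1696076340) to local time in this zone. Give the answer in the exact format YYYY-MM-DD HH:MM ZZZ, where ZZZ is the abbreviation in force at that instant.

Query: 2023-09-30 12:19 UTC
Rule 4/5 (TJX, +02:00): 2023-02-01 04:06 UTC ≤ query < 2023-09-30 16:17 UTC
12·60 + 19 + 120 = 859 min
859 = 0·1440 + 859; 859 = 14·60 + 19 → 14:19, same day
→ 2023-09-30 14:19 TJX

2023-09-30 14:19 TJX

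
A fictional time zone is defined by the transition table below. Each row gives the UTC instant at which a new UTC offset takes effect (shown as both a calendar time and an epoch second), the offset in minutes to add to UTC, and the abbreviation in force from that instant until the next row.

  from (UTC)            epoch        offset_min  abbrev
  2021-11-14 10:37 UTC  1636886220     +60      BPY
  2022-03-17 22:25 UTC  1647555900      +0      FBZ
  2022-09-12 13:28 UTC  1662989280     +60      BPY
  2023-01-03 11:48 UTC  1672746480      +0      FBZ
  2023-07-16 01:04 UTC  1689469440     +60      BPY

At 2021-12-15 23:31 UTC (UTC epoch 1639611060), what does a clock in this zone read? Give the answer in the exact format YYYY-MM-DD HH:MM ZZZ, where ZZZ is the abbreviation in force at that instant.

2021-12-16 00:31 BPY

Query: 2021-12-15 23:31 UTC
Rule 1/5 (BPY, +01:00): 2021-11-14 10:37 UTC ≤ query < 2022-03-17 22:25 UTC
23·60 + 31 + 60 = 1471 min
1471 = 1·1440 + 31; 31 = 0·60 + 31 → 00:31, 2021-12-15 + 1 day = 2021-12-16
→ 2021-12-16 00:31 BPY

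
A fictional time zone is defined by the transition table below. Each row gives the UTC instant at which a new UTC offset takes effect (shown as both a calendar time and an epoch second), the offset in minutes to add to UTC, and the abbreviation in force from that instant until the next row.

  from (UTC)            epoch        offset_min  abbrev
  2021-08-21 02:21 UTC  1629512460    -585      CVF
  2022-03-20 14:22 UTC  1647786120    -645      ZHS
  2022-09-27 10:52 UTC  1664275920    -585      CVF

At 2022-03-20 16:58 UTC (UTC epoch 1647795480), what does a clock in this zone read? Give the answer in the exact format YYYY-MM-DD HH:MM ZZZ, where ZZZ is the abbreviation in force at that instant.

2022-03-20 06:13 ZHS

Query: 2022-03-20 16:58 UTC
Rule 2/3 (ZHS, -10:45): 2022-03-20 14:22 UTC ≤ query < 2022-09-27 10:52 UTC
16·60 + 58 - 645 = 373 min
373 = 0·1440 + 373; 373 = 6·60 + 13 → 06:13, same day
→ 2022-03-20 06:13 ZHS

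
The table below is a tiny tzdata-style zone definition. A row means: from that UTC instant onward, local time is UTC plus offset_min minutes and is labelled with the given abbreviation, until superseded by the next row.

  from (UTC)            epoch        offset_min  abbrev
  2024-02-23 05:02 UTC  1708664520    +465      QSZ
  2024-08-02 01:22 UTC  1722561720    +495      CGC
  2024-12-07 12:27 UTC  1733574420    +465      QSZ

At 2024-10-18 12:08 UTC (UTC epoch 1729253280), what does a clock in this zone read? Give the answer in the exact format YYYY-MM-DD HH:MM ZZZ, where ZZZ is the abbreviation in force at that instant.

2024-10-18 20:23 CGC

Query: 2024-10-18 12:08 UTC
Rule 2/3 (CGC, +08:15): 2024-08-02 01:22 UTC ≤ query < 2024-12-07 12:27 UTC
12·60 + 8 + 495 = 1223 min
1223 = 0·1440 + 1223; 1223 = 20·60 + 23 → 20:23, same day
→ 2024-10-18 20:23 CGC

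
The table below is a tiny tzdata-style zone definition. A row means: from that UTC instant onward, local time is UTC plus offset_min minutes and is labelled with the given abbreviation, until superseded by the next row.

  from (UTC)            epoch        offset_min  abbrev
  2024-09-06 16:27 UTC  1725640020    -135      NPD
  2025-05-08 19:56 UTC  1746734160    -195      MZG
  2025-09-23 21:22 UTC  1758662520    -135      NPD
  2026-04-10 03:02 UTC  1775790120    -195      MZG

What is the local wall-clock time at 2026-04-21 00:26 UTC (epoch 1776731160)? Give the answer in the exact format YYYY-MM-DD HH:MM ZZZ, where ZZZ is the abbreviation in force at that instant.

Query: 2026-04-21 00:26 UTC
Rule 4/4 (MZG, -03:15): 2026-04-10 03:02 UTC ≤ query < +∞
0·60 + 26 - 195 = -169 min
-169 = -1·1440 + 1271; 1271 = 21·60 + 11 → 21:11, 2026-04-21 - 1 day = 2026-04-20
→ 2026-04-20 21:11 MZG

2026-04-20 21:11 MZG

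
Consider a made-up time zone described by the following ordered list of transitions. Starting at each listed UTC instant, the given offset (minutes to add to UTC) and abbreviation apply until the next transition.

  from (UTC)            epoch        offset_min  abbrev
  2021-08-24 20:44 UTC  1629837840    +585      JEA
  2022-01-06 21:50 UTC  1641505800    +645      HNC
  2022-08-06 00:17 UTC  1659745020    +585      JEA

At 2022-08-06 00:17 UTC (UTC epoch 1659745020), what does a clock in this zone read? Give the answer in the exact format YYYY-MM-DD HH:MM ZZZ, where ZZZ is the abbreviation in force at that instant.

2022-08-06 10:02 JEA

Query: 2022-08-06 00:17 UTC
Rule 3/3 (JEA, +09:45): 2022-08-06 00:17 UTC ≤ query < +∞
0·60 + 17 + 585 = 602 min
602 = 0·1440 + 602; 602 = 10·60 + 2 → 10:02, same day
→ 2022-08-06 10:02 JEA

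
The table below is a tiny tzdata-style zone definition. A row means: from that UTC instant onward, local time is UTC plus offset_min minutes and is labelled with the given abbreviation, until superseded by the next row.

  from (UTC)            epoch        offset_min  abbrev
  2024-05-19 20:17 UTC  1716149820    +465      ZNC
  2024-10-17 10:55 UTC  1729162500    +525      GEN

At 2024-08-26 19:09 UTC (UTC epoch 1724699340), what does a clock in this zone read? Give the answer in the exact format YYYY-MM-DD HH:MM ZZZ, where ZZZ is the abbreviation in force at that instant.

Query: 2024-08-26 19:09 UTC
Rule 1/2 (ZNC, +07:45): 2024-05-19 20:17 UTC ≤ query < 2024-10-17 10:55 UTC
19·60 + 9 + 465 = 1614 min
1614 = 1·1440 + 174; 174 = 2·60 + 54 → 02:54, 2024-08-26 + 1 day = 2024-08-27
→ 2024-08-27 02:54 ZNC

2024-08-27 02:54 ZNC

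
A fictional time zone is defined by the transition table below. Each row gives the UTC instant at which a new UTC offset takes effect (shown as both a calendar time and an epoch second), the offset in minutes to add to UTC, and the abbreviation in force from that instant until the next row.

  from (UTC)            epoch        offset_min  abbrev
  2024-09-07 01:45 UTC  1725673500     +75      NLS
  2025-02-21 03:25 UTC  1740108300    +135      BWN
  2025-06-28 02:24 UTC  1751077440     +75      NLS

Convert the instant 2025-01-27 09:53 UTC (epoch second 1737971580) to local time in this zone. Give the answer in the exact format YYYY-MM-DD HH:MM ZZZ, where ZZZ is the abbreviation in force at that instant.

Query: 2025-01-27 09:53 UTC
Rule 1/3 (NLS, +01:15): 2024-09-07 01:45 UTC ≤ query < 2025-02-21 03:25 UTC
9·60 + 53 + 75 = 668 min
668 = 0·1440 + 668; 668 = 11·60 + 8 → 11:08, same day
→ 2025-01-27 11:08 NLS

2025-01-27 11:08 NLS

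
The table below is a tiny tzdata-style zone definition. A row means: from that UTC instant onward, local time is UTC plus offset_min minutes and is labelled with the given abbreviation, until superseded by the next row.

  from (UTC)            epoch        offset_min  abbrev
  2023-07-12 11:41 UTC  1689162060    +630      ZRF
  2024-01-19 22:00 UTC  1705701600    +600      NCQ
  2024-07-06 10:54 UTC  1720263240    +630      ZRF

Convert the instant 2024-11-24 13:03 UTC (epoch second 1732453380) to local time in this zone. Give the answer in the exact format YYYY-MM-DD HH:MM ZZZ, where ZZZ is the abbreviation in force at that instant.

2024-11-24 23:33 ZRF

Query: 2024-11-24 13:03 UTC
Rule 3/3 (ZRF, +10:30): 2024-07-06 10:54 UTC ≤ query < +∞
13·60 + 3 + 630 = 1413 min
1413 = 0·1440 + 1413; 1413 = 23·60 + 33 → 23:33, same day
→ 2024-11-24 23:33 ZRF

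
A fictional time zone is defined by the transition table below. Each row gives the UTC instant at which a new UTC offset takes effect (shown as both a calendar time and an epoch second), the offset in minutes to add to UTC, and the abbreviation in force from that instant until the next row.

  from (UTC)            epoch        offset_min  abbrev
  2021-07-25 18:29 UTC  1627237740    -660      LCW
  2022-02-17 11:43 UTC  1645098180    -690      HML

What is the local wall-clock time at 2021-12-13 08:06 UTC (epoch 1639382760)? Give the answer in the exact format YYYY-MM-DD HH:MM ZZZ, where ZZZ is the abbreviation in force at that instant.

2021-12-12 21:06 LCW

Query: 2021-12-13 08:06 UTC
Rule 1/2 (LCW, -11:00): 2021-07-25 18:29 UTC ≤ query < 2022-02-17 11:43 UTC
8·60 + 6 - 660 = -174 min
-174 = -1·1440 + 1266; 1266 = 21·60 + 6 → 21:06, 2021-12-13 - 1 day = 2021-12-12
→ 2021-12-12 21:06 LCW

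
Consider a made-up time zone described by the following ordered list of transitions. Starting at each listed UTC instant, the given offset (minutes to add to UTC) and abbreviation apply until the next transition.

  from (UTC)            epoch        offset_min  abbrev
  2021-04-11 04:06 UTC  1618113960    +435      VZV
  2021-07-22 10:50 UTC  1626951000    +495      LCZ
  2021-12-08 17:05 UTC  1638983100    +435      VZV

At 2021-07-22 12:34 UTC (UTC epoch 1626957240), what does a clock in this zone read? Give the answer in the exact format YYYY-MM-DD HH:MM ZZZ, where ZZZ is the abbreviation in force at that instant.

2021-07-22 20:49 LCZ

Query: 2021-07-22 12:34 UTC
Rule 2/3 (LCZ, +08:15): 2021-07-22 10:50 UTC ≤ query < 2021-12-08 17:05 UTC
12·60 + 34 + 495 = 1249 min
1249 = 0·1440 + 1249; 1249 = 20·60 + 49 → 20:49, same day
→ 2021-07-22 20:49 LCZ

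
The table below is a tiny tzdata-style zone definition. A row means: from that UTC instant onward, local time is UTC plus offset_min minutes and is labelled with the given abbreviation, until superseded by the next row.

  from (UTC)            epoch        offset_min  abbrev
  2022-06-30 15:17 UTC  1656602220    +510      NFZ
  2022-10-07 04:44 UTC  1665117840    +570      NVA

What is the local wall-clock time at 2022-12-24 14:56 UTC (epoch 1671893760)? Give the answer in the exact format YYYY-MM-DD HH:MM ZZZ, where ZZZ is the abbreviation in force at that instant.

2022-12-25 00:26 NVA

Query: 2022-12-24 14:56 UTC
Rule 2/2 (NVA, +09:30): 2022-10-07 04:44 UTC ≤ query < +∞
14·60 + 56 + 570 = 1466 min
1466 = 1·1440 + 26; 26 = 0·60 + 26 → 00:26, 2022-12-24 + 1 day = 2022-12-25
→ 2022-12-25 00:26 NVA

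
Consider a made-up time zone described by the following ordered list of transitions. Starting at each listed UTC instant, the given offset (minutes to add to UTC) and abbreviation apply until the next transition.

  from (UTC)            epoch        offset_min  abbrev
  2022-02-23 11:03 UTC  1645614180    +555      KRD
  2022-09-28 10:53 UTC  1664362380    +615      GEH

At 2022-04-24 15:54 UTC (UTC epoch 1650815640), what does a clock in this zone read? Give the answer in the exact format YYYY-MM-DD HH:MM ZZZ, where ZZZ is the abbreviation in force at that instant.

2022-04-25 01:09 KRD

Query: 2022-04-24 15:54 UTC
Rule 1/2 (KRD, +09:15): 2022-02-23 11:03 UTC ≤ query < 2022-09-28 10:53 UTC
15·60 + 54 + 555 = 1509 min
1509 = 1·1440 + 69; 69 = 1·60 + 9 → 01:09, 2022-04-24 + 1 day = 2022-04-25
→ 2022-04-25 01:09 KRD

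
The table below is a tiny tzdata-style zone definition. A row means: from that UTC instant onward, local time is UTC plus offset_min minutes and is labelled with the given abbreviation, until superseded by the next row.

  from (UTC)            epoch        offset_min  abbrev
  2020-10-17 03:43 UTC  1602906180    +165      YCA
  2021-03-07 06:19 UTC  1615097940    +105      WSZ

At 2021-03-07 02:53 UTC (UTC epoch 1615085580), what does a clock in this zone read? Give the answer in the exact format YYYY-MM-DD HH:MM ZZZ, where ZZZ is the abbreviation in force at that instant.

2021-03-07 05:38 YCA

Query: 2021-03-07 02:53 UTC
Rule 1/2 (YCA, +02:45): 2020-10-17 03:43 UTC ≤ query < 2021-03-07 06:19 UTC
2·60 + 53 + 165 = 338 min
338 = 0·1440 + 338; 338 = 5·60 + 38 → 05:38, same day
→ 2021-03-07 05:38 YCA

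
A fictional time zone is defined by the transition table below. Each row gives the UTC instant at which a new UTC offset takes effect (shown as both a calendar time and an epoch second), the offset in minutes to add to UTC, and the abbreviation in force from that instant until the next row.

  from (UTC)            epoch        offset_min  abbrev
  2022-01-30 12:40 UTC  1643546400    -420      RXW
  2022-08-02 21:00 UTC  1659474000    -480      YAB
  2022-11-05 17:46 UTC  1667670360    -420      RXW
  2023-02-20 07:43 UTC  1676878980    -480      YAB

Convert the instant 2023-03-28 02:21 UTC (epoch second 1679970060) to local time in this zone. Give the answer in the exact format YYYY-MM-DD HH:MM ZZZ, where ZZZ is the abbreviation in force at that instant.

Query: 2023-03-28 02:21 UTC
Rule 4/4 (YAB, -08:00): 2023-02-20 07:43 UTC ≤ query < +∞
2·60 + 21 - 480 = -339 min
-339 = -1·1440 + 1101; 1101 = 18·60 + 21 → 18:21, 2023-03-28 - 1 day = 2023-03-27
→ 2023-03-27 18:21 YAB

2023-03-27 18:21 YAB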